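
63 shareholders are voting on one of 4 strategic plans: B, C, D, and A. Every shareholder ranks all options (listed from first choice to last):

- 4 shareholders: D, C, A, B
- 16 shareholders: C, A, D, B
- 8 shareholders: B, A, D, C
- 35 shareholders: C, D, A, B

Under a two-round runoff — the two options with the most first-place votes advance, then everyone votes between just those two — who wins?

Round 1 first-place votes: B 8, C 51, D 4, A 0.
C and B advance.
Runoff: C is preferred to B by 55 voters; B by 8.
C wins the runoff.

C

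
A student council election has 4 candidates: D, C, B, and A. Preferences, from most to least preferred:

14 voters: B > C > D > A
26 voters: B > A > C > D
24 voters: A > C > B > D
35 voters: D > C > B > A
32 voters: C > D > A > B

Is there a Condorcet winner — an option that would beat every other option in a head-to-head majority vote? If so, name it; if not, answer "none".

C

C vs D: 96–35 for C.
C vs B: 91–40 for C.
C vs A: 81–50 for C.
C beats every other option head-to-head.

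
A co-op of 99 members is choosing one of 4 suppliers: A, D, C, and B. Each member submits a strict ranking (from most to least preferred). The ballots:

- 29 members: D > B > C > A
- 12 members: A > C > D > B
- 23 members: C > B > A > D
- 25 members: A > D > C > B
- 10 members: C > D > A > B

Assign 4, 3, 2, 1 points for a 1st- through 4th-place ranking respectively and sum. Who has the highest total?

A: 29·1 + 12·4 + 23·2 + 25·4 + 10·2 = 243
D: 29·4 + 12·2 + 23·1 + 25·3 + 10·3 = 268
C: 29·2 + 12·3 + 23·4 + 25·2 + 10·4 = 276
B: 29·3 + 12·1 + 23·3 + 25·1 + 10·1 = 203
C has the highest Borda score (276).

C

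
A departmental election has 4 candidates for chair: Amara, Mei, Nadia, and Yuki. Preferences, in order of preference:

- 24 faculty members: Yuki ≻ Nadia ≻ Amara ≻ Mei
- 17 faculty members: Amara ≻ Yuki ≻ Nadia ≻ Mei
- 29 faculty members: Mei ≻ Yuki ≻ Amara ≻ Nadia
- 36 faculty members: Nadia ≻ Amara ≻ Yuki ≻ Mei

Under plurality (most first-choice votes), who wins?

Nadia

First-place votes: Amara 17, Mei 29, Nadia 36, Yuki 24.
Nadia has the most first-place votes.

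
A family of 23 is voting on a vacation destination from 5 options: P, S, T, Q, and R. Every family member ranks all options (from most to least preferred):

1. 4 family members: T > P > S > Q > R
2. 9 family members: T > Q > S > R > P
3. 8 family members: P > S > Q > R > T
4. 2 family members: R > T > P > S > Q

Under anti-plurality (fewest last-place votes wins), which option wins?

S

Last-place votes: P 9, S 0, T 8, Q 2, R 4.
S is ranked last by the fewest voters, so S wins.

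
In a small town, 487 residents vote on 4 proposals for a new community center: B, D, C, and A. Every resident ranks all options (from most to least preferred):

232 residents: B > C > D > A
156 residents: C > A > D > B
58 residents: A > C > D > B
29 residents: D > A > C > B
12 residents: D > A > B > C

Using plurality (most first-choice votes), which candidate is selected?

First-place votes: B 232, D 41, C 156, A 58.
B has the most first-place votes.

B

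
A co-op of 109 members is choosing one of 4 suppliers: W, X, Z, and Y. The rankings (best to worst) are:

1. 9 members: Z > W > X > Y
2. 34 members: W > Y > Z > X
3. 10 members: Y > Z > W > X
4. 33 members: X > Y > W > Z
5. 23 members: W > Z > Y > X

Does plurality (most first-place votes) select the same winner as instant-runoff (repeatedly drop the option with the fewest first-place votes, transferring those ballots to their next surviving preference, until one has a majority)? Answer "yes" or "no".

yes

Plurality — first-place votes: W 57, X 33, Z 9, Y 10. Winner: W.
Instant-runoff — R1 W 57, X 33, Z 9, Y 10 (W winner). Winner: W.
The two methods agree.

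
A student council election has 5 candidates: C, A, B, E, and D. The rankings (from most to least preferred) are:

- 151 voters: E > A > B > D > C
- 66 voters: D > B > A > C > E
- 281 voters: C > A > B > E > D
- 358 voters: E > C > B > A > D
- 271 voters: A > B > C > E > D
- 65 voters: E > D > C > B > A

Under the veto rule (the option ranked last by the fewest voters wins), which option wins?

Last-place votes: C 151, A 65, B 0, E 66, D 910.
B is ranked last by the fewest voters, so B wins.

B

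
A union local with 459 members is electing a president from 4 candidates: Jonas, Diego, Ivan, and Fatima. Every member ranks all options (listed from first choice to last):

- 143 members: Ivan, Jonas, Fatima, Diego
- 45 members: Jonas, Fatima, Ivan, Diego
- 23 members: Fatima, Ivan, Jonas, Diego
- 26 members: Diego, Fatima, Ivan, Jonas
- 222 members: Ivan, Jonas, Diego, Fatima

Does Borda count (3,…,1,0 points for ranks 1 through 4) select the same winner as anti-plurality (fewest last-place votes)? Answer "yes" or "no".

Borda — scores: Jonas 888, Diego 300, Ivan 1212, Fatima 354. Winner: Ivan.
Anti-plurality — last-place votes: Jonas 26, Diego 211, Ivan 0, Fatima 222. Winner: Ivan.
The two methods agree.

yes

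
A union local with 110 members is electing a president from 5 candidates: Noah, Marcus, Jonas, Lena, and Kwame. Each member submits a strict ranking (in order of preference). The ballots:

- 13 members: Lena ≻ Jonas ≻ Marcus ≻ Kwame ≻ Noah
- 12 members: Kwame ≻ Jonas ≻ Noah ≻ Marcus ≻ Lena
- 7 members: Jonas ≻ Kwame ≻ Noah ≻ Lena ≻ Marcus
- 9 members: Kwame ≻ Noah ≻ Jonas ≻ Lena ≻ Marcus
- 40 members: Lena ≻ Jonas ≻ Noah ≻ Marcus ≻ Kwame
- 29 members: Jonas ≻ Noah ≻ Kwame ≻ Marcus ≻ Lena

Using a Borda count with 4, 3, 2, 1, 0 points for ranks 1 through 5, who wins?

Noah: 13·0 + 12·2 + 7·2 + 9·3 + 40·2 + 29·3 = 232
Marcus: 13·2 + 12·1 + 7·0 + 9·0 + 40·1 + 29·1 = 107
Jonas: 13·3 + 12·3 + 7·4 + 9·2 + 40·3 + 29·4 = 357
Lena: 13·4 + 12·0 + 7·1 + 9·1 + 40·4 + 29·0 = 228
Kwame: 13·1 + 12·4 + 7·3 + 9·4 + 40·0 + 29·2 = 176
Jonas has the highest Borda score (357).

Jonas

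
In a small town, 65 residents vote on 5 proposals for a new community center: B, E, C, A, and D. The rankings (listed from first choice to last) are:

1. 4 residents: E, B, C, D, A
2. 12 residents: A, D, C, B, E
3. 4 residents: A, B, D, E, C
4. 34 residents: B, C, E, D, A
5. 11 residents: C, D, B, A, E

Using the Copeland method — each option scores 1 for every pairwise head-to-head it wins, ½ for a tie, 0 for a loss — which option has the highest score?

B: beats E, C, A, and D → score 4.
E: beats A and D; loses to B and C → score 2.
C: beats E, A, and D; loses to B → score 3.
A: loses to B, E, C, and D → score 0.
D: beats A; loses to B, E, and C → score 1.
B has the best pairwise record.

B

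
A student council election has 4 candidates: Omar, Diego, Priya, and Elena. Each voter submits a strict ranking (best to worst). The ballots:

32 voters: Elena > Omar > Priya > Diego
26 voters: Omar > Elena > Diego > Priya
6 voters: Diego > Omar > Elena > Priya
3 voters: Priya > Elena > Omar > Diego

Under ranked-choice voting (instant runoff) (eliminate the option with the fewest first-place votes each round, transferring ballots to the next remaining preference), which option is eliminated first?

Round 1: Omar 26, Diego 6, Priya 3, Elena 32. Eliminate Priya.

Priya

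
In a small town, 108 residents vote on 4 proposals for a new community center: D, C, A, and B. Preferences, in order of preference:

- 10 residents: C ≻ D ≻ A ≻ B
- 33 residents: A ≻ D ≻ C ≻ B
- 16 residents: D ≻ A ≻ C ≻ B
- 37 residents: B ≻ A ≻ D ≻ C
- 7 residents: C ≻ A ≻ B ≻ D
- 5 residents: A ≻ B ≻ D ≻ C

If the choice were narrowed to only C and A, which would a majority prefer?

Voters preferring C to A: 17; preferring A to C: 91.
A wins the head-to-head.

A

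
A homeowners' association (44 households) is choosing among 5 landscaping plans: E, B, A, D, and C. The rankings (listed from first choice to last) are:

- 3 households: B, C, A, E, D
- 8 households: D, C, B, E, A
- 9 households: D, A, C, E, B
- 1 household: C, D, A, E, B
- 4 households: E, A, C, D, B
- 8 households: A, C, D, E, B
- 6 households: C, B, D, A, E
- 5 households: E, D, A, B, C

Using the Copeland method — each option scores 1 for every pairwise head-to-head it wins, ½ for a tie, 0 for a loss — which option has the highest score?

E: beats B; loses to A, D, and C → score 1.
B: loses to E, A, D, and C → score 0.
A: beats E, B, and C; loses to D → score 3.
D: beats E, B, and A; ties C → score 3.5.
C: beats E and B; ties D; loses to A → score 2.5.
D has the best pairwise record.

D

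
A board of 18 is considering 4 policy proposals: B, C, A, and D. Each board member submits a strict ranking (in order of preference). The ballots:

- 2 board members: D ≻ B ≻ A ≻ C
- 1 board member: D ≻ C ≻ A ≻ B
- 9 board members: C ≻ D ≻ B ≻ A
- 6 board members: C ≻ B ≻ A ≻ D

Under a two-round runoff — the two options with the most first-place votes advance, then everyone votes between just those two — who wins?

C

Round 1 first-place votes: B 0, C 15, A 0, D 3.
C and D advance.
Runoff: C is preferred to D by 15 voters; D by 3.
C wins the runoff.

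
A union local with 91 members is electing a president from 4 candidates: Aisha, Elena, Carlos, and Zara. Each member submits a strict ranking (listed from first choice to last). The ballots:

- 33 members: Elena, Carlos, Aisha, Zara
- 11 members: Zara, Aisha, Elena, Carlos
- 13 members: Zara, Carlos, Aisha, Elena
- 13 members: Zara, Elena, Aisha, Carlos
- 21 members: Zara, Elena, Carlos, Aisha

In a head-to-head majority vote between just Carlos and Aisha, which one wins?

Voters preferring Carlos to Aisha: 67; preferring Aisha to Carlos: 24.
Carlos wins the head-to-head.

Carlos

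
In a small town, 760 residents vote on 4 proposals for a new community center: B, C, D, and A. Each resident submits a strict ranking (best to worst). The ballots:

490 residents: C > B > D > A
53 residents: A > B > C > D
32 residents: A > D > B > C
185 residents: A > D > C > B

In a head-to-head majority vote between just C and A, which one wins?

Voters preferring C to A: 490; preferring A to C: 270.
C wins the head-to-head.

C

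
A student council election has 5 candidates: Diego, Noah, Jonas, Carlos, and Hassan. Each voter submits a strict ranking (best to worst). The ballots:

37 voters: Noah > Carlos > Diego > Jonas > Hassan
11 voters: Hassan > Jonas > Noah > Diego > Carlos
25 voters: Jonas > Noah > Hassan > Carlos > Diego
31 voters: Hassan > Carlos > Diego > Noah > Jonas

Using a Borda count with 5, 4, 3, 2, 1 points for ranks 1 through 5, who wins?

Noah

Diego: 37·3 + 11·2 + 25·1 + 31·3 = 251
Noah: 37·5 + 11·3 + 25·4 + 31·2 = 380
Jonas: 37·2 + 11·4 + 25·5 + 31·1 = 274
Carlos: 37·4 + 11·1 + 25·2 + 31·4 = 333
Hassan: 37·1 + 11·5 + 25·3 + 31·5 = 322
Noah has the highest Borda score (380).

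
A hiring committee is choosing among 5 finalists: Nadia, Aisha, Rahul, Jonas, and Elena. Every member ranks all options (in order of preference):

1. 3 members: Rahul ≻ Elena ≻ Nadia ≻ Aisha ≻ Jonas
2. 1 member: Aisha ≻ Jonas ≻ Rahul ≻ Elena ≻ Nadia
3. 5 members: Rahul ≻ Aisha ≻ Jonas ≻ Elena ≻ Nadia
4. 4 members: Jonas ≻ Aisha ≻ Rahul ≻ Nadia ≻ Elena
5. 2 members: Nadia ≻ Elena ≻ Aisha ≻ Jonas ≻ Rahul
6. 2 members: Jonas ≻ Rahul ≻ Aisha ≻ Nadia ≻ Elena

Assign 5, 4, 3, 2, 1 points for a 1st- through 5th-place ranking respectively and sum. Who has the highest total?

Nadia: 3·3 + 1·1 + 5·1 + 4·2 + 2·5 + 2·2 = 37
Aisha: 3·2 + 1·5 + 5·4 + 4·4 + 2·3 + 2·3 = 59
Rahul: 3·5 + 1·3 + 5·5 + 4·3 + 2·1 + 2·4 = 65
Jonas: 3·1 + 1·4 + 5·3 + 4·5 + 2·2 + 2·5 = 56
Elena: 3·4 + 1·2 + 5·2 + 4·1 + 2·4 + 2·1 = 38
Rahul has the highest Borda score (65).

Rahul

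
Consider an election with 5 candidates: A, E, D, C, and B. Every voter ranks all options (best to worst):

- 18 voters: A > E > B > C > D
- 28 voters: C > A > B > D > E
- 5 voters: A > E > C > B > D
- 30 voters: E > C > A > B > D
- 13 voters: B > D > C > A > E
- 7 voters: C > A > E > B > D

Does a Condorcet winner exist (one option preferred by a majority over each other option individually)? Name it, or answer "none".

none

Checking pairwise contests:
C beats A 78–23.
A beats E 71–30.
A beats D 88–13.
E beats C 53–48.
A beats B 88–13.
Every option loses at least one head-to-head, so there is no Condorcet winner.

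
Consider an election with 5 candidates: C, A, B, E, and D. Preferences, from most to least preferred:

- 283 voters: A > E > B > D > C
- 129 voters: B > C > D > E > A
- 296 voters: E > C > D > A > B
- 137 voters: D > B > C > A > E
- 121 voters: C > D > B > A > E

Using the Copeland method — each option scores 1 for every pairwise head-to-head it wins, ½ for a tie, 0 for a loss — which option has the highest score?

E

C: beats A and D; loses to B and E → score 2.
A: beats B and E; loses to C and D → score 2.
B: beats C; loses to A, E, and D → score 1.
E: beats C, B, and D; loses to A → score 3.
D: beats A and B; loses to C and E → score 2.
E has the best pairwise record.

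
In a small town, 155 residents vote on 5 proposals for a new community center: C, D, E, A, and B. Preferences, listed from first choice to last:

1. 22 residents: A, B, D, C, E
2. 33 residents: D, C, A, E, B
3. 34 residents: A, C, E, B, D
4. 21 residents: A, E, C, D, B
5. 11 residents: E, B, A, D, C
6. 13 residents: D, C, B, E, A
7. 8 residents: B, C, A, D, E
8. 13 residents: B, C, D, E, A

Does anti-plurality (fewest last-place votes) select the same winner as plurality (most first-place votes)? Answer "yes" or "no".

no

Anti-plurality — last-place votes: C 11, D 34, E 30, A 26, B 54. Winner: C.
Plurality — first-place votes: C 0, D 46, E 11, A 77, B 21. Winner: A.
The two methods disagree.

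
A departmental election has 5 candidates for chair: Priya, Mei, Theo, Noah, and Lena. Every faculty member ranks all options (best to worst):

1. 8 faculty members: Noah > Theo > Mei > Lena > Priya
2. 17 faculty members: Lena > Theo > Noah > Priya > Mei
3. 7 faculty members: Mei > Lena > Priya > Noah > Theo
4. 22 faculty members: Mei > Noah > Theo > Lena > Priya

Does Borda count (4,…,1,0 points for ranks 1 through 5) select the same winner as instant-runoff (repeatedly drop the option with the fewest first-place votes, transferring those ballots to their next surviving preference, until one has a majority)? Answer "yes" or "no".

no

Borda — scores: Priya 31, Mei 132, Theo 119, Noah 139, Lena 119. Winner: Noah.
Instant-runoff — R1 Priya 0, Mei 29, Theo 0, Noah 8, Lena 17 (Mei winner). Winner: Mei.
The two methods disagree.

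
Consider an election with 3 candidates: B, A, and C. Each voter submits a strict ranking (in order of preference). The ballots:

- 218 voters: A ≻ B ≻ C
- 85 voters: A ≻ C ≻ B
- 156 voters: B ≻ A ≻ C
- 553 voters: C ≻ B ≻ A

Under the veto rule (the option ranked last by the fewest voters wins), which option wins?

B

Last-place votes: B 85, A 553, C 374.
B is ranked last by the fewest voters, so B wins.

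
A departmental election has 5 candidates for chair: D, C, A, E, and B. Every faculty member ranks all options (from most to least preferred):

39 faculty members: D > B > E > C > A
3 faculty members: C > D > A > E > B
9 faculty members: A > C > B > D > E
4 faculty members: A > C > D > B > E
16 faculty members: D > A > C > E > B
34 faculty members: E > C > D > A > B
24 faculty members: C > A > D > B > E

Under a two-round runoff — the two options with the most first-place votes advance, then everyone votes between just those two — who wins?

D

Round 1 first-place votes: D 55, C 27, A 13, E 34, B 0.
D and E advance.
Runoff: D is preferred to E by 95 voters; E by 34.
D wins the runoff.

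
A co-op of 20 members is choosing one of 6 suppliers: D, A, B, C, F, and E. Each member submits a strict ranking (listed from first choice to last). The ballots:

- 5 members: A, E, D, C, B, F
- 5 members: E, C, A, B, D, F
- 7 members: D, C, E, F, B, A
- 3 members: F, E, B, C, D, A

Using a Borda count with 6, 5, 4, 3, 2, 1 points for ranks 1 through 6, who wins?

D: 5·4 + 5·2 + 7·6 + 3·2 = 78
A: 5·6 + 5·4 + 7·1 + 3·1 = 60
B: 5·2 + 5·3 + 7·2 + 3·4 = 51
C: 5·3 + 5·5 + 7·5 + 3·3 = 84
F: 5·1 + 5·1 + 7·3 + 3·6 = 49
E: 5·5 + 5·6 + 7·4 + 3·5 = 98
E has the highest Borda score (98).

E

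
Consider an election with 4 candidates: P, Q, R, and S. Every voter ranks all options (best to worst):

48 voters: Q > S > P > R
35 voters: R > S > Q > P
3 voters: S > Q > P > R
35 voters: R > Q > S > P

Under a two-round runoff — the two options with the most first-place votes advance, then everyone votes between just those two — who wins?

R

Round 1 first-place votes: P 0, Q 48, R 70, S 3.
R and Q advance.
Runoff: R is preferred to Q by 70 voters; Q by 51.
R wins the runoff.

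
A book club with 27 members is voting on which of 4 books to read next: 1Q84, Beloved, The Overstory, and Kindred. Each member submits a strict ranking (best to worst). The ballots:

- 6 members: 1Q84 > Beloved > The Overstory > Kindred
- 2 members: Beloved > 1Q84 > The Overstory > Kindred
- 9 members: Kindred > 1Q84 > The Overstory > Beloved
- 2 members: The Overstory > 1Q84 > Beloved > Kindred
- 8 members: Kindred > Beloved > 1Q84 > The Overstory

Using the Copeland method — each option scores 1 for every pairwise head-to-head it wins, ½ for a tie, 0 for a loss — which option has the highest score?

1Q84: beats Beloved and The Overstory; loses to Kindred → score 2.
Beloved: beats The Overstory; loses to 1Q84 and Kindred → score 1.
The Overstory: loses to 1Q84, Beloved, and Kindred → score 0.
Kindred: beats 1Q84, Beloved, and The Overstory → score 3.
Kindred has the best pairwise record.

Kindred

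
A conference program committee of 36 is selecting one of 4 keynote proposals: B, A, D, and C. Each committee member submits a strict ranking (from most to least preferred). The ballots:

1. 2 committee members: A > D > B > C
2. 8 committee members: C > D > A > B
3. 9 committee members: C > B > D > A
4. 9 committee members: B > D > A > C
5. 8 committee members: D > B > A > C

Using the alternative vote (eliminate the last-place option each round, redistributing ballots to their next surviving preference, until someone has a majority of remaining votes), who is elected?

D

Round 1: B 9, A 2, D 8, C 17. Eliminate A.
Round 2: B 9, D 10, C 17. Eliminate B.
Round 3: D 19, C 17. D has a majority.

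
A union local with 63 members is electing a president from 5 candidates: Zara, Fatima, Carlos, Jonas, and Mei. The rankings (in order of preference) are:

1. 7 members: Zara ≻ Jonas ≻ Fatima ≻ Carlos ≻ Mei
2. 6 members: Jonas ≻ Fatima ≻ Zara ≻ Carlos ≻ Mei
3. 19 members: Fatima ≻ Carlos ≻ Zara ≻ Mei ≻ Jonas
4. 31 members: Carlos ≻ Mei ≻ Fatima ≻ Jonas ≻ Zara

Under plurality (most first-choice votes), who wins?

First-place votes: Zara 7, Fatima 19, Carlos 31, Jonas 6, Mei 0.
Carlos has the most first-place votes.

Carlos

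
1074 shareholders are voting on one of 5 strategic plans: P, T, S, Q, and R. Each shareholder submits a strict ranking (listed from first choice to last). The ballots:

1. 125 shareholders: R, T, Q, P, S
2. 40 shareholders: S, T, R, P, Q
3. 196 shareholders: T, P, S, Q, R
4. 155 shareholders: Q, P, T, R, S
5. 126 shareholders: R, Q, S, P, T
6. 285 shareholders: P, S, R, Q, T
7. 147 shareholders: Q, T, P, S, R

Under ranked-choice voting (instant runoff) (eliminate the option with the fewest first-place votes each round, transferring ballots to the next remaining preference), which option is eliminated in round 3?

R

Round 1: P 285, T 196, S 40, Q 302, R 251. Eliminate S.
Round 2: P 285, T 236, Q 302, R 251. Eliminate T.
Round 3: P 481, Q 302, R 291. Eliminate R.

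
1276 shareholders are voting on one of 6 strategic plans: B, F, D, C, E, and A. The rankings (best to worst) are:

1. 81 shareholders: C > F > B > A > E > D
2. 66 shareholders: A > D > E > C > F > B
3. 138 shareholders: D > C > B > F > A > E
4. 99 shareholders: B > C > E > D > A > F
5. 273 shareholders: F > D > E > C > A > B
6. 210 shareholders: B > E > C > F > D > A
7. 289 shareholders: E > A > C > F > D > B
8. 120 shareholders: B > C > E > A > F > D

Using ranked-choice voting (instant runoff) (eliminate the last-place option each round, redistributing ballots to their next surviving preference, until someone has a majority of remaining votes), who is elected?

Round 1: B 429, F 273, D 138, C 81, E 289, A 66. Eliminate A.
Round 2: B 429, F 273, D 204, C 81, E 289. Eliminate C.
Round 3: B 429, F 354, D 204, E 289. Eliminate D.
Round 4: B 567, F 354, E 355. Eliminate F.
Round 5: B 648, E 628. B has a majority.

B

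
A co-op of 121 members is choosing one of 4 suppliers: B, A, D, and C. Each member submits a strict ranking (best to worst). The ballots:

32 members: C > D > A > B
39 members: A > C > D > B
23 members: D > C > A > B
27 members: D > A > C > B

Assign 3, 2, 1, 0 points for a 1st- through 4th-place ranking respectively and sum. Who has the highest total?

D

B: 32·0 + 39·0 + 23·0 + 27·0 = 0
A: 32·1 + 39·3 + 23·1 + 27·2 = 226
D: 32·2 + 39·1 + 23·3 + 27·3 = 253
C: 32·3 + 39·2 + 23·2 + 27·1 = 247
D has the highest Borda score (253).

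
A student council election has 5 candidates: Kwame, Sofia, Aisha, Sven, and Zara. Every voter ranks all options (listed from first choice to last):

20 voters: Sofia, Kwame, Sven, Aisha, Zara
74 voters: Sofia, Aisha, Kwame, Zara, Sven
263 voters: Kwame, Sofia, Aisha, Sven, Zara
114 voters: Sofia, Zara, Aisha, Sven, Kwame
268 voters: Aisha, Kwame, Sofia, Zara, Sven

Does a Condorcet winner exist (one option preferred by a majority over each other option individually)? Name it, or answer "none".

Checking pairwise contests:
Aisha beats Kwame 456–283.
Kwame beats Sofia 531–208.
Sofia beats Aisha 471–268.
Kwame beats Sven 625–114.
Kwame beats Zara 625–114.
Every option loses at least one head-to-head, so there is no Condorcet winner.

none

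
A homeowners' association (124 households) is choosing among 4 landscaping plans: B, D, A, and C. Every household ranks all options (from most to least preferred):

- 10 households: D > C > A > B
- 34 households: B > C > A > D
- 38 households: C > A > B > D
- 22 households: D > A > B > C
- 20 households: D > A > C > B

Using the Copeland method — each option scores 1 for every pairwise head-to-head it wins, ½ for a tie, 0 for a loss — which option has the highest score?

C

B: beats D; loses to A and C → score 1.
D: loses to B, A, and C → score 0.
A: beats B and D; loses to C → score 2.
C: beats B, D, and A → score 3.
C has the best pairwise record.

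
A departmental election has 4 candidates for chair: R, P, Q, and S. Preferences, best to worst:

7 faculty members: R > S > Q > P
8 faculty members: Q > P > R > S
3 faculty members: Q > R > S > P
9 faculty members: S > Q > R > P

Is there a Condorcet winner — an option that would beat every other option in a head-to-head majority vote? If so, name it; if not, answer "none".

Checking pairwise contests:
Q beats R 20–7.
R beats P 19–8.
S beats Q 16–11.
R beats S 18–9.
Every option loses at least one head-to-head, so there is no Condorcet winner.

none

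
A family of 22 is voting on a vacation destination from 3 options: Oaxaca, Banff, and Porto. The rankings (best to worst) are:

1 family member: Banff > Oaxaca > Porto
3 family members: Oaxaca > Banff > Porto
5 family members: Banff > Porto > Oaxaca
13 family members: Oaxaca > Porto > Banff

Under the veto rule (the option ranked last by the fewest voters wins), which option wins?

Last-place votes: Oaxaca 5, Banff 13, Porto 4.
Porto is ranked last by the fewest voters, so Porto wins.

Porto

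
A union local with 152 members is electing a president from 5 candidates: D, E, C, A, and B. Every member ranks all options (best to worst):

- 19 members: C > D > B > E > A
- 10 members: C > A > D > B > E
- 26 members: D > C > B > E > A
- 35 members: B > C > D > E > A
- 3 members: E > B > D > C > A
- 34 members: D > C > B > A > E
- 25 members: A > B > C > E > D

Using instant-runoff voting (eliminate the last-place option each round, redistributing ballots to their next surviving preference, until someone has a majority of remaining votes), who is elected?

D

Round 1: D 60, E 3, C 29, A 25, B 35. Eliminate E.
Round 2: D 60, C 29, A 25, B 38. Eliminate A.
Round 3: D 60, C 29, B 63. Eliminate C.
Round 4: D 89, B 63. D has a majority.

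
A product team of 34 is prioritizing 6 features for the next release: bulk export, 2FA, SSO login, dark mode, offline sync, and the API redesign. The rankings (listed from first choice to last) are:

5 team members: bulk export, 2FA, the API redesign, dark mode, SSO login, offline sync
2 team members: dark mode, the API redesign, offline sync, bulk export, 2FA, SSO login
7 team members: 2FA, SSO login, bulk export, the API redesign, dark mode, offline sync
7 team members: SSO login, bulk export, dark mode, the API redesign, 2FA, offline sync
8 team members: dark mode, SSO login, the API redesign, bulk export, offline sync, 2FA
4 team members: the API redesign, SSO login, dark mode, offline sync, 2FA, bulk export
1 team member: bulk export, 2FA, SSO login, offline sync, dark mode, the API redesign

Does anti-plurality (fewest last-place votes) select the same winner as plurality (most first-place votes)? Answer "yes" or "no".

yes

Anti-plurality — last-place votes: bulk export 4, 2FA 8, SSO login 2, dark mode 0, offline sync 19, the API redesign 1. Winner: dark mode.
Plurality — first-place votes: bulk export 6, 2FA 7, SSO login 7, dark mode 10, offline sync 0, the API redesign 4. Winner: dark mode.
The two methods agree.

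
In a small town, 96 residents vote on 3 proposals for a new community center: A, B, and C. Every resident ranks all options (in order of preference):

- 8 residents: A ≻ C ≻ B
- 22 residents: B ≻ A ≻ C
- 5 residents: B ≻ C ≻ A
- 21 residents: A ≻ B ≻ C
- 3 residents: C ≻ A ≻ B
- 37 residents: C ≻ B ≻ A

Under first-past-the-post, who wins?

C

First-place votes: A 29, B 27, C 40.
C has the most first-place votes.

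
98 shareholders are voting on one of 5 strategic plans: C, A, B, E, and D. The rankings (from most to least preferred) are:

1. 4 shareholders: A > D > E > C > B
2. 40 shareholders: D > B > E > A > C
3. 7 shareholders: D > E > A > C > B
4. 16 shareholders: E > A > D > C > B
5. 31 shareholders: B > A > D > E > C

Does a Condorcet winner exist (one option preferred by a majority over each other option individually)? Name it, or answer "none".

none

Checking pairwise contests:
A beats C 98–0.
B beats A 71–27.
D beats B 67–31.
B beats E 71–27.
A beats D 51–47.
Every option loses at least one head-to-head, so there is no Condorcet winner.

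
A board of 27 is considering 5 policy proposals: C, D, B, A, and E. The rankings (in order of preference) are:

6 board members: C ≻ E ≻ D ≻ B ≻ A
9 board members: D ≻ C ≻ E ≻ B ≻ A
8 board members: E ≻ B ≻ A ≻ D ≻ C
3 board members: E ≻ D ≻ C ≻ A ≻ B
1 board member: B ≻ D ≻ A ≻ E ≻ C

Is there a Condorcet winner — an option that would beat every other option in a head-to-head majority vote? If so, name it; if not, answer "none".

Checking pairwise contests:
D beats C 21–6.
E beats D 17–10.
C beats B 18–9.
C beats A 18–9.
C beats E 15–12.
Every option loses at least one head-to-head, so there is no Condorcet winner.

none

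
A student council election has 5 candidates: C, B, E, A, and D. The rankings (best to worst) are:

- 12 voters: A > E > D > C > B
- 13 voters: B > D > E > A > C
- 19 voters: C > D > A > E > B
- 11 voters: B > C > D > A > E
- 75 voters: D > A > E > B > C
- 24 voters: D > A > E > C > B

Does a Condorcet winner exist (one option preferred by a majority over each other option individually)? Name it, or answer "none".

D vs C: 124–30 for D.
D vs B: 130–24 for D.
D vs E: 142–12 for D.
D vs A: 142–12 for D.
D beats every other option head-to-head.

D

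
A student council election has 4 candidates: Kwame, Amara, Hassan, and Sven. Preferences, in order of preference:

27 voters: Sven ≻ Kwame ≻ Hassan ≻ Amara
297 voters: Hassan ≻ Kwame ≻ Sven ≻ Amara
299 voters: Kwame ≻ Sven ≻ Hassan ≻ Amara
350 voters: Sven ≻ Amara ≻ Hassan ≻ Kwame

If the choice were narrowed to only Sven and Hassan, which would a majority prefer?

Sven

Voters preferring Sven to Hassan: 676; preferring Hassan to Sven: 297.
Sven wins the head-to-head.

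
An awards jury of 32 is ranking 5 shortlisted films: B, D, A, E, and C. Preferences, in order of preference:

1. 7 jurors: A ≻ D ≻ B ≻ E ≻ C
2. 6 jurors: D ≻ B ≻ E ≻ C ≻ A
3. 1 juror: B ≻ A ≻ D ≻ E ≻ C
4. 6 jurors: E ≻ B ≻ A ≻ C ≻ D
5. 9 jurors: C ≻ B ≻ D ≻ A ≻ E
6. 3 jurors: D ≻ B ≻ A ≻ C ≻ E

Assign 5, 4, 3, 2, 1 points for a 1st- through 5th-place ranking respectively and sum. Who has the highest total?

B

B: 7·3 + 6·4 + 1·5 + 6·4 + 9·4 + 3·4 = 122
D: 7·4 + 6·5 + 1·3 + 6·1 + 9·3 + 3·5 = 109
A: 7·5 + 6·1 + 1·4 + 6·3 + 9·2 + 3·3 = 90
E: 7·2 + 6·3 + 1·2 + 6·5 + 9·1 + 3·1 = 76
C: 7·1 + 6·2 + 1·1 + 6·2 + 9·5 + 3·2 = 83
B has the highest Borda score (122).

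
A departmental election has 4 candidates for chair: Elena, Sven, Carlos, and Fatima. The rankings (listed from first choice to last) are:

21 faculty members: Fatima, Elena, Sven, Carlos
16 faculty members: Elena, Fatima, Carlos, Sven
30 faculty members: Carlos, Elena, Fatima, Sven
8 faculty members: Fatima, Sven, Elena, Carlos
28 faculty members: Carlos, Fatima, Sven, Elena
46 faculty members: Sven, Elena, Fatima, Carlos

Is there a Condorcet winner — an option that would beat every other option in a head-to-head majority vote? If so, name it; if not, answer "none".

Checking pairwise contests:
Sven beats Elena 82–67.
Fatima beats Sven 103–46.
Elena beats Carlos 91–58.
Elena beats Fatima 92–57.
Every option loses at least one head-to-head, so there is no Condorcet winner.

none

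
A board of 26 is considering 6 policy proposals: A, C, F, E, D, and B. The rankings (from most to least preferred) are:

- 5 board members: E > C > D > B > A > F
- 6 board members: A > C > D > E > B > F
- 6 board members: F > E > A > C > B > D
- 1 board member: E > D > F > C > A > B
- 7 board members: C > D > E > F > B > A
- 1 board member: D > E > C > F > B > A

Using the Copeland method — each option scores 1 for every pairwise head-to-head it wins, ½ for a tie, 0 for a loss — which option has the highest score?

A: ties B; loses to C, F, E, and D → score 0.5.
C: beats A, F, D, and B; ties E → score 4.5.
F: beats A and B; loses to C, E, and D → score 2.
E: beats A, F, and B; ties C; loses to D → score 3.5.
D: beats A, F, E, and B; loses to C → score 4.
B: ties A; loses to C, F, E, and D → score 0.5.
C has the best pairwise record.

C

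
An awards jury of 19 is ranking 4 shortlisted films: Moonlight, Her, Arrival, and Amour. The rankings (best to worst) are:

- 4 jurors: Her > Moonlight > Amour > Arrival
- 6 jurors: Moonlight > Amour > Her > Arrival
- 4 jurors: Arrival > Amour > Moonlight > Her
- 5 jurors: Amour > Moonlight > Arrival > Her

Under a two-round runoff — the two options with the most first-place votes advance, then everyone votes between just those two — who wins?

Round 1 first-place votes: Moonlight 6, Her 4, Arrival 4, Amour 5.
Moonlight and Amour advance.
Runoff: Moonlight is preferred to Amour by 10 voters; Amour by 9.
Moonlight wins the runoff.

Moonlight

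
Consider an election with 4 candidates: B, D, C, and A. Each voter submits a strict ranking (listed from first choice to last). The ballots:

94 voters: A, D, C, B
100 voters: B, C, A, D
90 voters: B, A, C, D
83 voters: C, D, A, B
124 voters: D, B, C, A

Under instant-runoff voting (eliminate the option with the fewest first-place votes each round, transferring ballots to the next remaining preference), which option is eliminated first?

Round 1: B 190, D 124, C 83, A 94. Eliminate C.

C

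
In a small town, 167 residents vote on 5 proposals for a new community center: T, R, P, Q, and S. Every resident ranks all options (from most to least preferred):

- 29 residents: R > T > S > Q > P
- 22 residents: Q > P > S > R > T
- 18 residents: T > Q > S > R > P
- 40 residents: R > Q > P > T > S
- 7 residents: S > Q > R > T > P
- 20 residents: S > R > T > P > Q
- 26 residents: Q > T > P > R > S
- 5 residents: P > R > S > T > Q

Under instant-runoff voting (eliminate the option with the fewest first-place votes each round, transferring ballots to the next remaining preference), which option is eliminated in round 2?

T

Round 1: T 18, R 69, P 5, Q 48, S 27. Eliminate P.
Round 2: T 18, R 74, Q 48, S 27. Eliminate T.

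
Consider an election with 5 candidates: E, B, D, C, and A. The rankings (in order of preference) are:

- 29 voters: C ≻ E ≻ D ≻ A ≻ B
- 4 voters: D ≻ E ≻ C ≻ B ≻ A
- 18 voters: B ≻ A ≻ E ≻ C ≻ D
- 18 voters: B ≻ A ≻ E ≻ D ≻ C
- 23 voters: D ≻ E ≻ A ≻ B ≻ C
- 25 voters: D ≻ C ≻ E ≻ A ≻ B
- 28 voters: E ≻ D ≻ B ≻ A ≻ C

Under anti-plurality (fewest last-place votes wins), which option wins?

E

Last-place votes: E 0, B 54, D 18, C 69, A 4.
E is ranked last by the fewest voters, so E wins.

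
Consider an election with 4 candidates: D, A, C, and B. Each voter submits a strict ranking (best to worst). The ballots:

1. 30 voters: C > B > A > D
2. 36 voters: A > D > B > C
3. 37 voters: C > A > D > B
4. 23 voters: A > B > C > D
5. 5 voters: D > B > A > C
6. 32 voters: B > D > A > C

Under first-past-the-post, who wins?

C

First-place votes: D 5, A 59, C 67, B 32.
C has the most first-place votes.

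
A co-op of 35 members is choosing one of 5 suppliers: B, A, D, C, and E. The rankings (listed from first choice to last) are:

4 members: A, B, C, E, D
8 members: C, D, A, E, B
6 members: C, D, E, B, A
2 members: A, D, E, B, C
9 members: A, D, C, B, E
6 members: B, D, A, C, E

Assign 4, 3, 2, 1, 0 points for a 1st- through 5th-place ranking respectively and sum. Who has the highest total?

B: 4·3 + 8·0 + 6·1 + 2·1 + 9·1 + 6·4 = 53
A: 4·4 + 8·2 + 6·0 + 2·4 + 9·4 + 6·2 = 88
D: 4·0 + 8·3 + 6·3 + 2·3 + 9·3 + 6·3 = 93
C: 4·2 + 8·4 + 6·4 + 2·0 + 9·2 + 6·1 = 88
E: 4·1 + 8·1 + 6·2 + 2·2 + 9·0 + 6·0 = 28
D has the highest Borda score (93).

D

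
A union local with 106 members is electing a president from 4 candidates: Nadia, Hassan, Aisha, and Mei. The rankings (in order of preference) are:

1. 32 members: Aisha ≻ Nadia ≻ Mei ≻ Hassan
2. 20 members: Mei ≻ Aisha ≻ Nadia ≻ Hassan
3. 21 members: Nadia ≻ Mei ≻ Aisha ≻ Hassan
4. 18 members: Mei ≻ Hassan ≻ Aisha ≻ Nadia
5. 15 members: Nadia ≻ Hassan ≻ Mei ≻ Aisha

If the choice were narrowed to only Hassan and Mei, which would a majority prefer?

Voters preferring Hassan to Mei: 15; preferring Mei to Hassan: 91.
Mei wins the head-to-head.

Mei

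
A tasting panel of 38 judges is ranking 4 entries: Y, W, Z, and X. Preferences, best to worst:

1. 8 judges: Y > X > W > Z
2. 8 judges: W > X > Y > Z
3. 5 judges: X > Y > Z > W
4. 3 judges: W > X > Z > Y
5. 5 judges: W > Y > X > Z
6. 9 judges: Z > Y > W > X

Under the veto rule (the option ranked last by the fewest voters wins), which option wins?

Last-place votes: Y 3, W 5, Z 21, X 9.
Y is ranked last by the fewest voters, so Y wins.

Y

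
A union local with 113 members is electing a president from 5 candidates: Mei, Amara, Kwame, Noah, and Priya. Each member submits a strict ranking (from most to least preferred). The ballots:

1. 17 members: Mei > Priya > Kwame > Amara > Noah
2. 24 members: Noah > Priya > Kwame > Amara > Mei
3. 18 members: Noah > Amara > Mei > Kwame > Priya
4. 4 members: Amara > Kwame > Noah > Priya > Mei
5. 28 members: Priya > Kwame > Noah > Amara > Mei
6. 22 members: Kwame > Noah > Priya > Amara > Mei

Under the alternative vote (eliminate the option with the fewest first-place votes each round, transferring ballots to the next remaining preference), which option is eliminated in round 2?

Round 1: Mei 17, Amara 4, Kwame 22, Noah 42, Priya 28. Eliminate Amara.
Round 2: Mei 17, Kwame 26, Noah 42, Priya 28. Eliminate Mei.

Mei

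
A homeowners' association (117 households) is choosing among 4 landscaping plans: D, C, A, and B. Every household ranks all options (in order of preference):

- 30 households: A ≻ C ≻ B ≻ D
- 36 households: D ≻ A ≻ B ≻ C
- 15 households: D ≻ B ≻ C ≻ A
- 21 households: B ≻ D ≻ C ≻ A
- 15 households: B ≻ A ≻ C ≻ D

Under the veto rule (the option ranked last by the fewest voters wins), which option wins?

Last-place votes: D 45, C 36, A 36, B 0.
B is ranked last by the fewest voters, so B wins.

B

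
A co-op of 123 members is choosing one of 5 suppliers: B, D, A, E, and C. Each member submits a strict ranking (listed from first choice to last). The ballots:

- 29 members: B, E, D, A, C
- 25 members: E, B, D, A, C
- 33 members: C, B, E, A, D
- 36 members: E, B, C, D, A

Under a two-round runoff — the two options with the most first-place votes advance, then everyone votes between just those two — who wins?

Round 1 first-place votes: B 29, D 0, A 0, E 61, C 33.
E and C advance.
Runoff: E is preferred to C by 90 voters; C by 33.
E wins the runoff.

E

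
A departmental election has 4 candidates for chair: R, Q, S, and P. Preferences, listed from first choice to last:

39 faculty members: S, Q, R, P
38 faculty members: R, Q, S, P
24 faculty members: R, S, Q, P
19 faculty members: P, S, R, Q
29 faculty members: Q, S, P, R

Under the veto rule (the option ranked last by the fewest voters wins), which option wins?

Last-place votes: R 29, Q 19, S 0, P 101.
S is ranked last by the fewest voters, so S wins.

S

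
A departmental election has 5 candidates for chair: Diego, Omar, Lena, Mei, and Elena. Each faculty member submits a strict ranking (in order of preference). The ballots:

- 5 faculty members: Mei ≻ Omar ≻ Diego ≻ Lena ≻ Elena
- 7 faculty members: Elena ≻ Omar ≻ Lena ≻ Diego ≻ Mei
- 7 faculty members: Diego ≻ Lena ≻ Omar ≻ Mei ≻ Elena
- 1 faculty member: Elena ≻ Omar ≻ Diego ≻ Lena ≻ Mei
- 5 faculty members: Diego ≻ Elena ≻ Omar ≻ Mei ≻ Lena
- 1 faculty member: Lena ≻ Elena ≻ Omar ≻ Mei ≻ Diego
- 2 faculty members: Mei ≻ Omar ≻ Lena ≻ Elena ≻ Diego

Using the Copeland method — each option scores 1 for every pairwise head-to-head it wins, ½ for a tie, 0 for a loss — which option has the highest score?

Diego: beats Lena, Mei, and Elena; loses to Omar → score 3.
Omar: beats Diego, Lena, and Mei; ties Elena → score 3.5.
Lena: beats Mei and Elena; loses to Diego and Omar → score 2.
Mei: ties Elena; loses to Diego, Omar, and Lena → score 0.5.
Elena: ties Omar and Mei; loses to Diego and Lena → score 1.
Omar has the best pairwise record.

Omar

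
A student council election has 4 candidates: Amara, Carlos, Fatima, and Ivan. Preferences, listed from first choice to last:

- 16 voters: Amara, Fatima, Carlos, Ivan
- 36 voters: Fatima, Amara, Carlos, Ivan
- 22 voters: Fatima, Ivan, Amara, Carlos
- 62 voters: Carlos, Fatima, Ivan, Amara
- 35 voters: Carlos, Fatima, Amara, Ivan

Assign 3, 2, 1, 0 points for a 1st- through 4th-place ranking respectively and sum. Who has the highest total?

Amara: 16·3 + 36·2 + 22·1 + 62·0 + 35·1 = 177
Carlos: 16·1 + 36·1 + 22·0 + 62·3 + 35·3 = 343
Fatima: 16·2 + 36·3 + 22·3 + 62·2 + 35·2 = 400
Ivan: 16·0 + 36·0 + 22·2 + 62·1 + 35·0 = 106
Fatima has the highest Borda score (400).

Fatima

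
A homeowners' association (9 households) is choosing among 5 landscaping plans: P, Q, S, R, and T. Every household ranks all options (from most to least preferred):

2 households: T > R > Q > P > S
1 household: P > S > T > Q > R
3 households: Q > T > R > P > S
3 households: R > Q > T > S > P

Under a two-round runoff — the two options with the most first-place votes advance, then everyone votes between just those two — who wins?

Round 1 first-place votes: P 1, Q 3, S 0, R 3, T 2.
Q and R advance.
Runoff: Q is preferred to R by 4 voters; R by 5.
R wins the runoff.

R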